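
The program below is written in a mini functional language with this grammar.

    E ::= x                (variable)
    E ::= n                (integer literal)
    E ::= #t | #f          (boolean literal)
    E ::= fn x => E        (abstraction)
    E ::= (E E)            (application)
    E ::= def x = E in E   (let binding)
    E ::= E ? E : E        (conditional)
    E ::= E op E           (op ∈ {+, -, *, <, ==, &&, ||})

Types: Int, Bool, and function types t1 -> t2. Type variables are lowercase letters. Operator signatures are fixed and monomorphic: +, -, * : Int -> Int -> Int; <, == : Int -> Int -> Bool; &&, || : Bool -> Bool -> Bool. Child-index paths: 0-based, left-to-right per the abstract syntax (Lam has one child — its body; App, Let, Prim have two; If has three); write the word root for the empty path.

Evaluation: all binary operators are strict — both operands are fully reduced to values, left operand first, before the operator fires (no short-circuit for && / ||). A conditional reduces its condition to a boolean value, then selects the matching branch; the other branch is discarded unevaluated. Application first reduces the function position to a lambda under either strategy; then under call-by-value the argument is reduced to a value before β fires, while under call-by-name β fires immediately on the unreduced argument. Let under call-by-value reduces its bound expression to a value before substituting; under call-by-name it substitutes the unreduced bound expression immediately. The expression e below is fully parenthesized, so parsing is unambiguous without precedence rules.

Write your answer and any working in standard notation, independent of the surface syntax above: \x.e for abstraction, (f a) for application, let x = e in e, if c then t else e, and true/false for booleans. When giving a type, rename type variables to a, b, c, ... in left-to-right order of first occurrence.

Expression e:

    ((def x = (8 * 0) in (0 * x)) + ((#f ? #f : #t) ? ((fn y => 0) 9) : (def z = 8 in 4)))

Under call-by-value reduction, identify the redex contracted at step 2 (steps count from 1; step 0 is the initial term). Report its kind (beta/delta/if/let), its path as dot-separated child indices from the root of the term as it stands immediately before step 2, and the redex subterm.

Trace:
step 0: ((let x = (8 * 0) in (0 * x)) + (if (if false then false else true) then ((\y.0) 9) else (let z = 8 in 4)))
step 1: [delta@0.0] ((let x = 0 in (0 * x)) + (if (if false then false else true) then ((\y.0) 9) else (let z = 8 in 4)))
step 2: [let@0] ((0 * 0) + (if (if false then false else true) then ((\y.0) 9) else (let z = 8 in 4)))

Answer: let at 0 : (let x = 0 in (0 * x))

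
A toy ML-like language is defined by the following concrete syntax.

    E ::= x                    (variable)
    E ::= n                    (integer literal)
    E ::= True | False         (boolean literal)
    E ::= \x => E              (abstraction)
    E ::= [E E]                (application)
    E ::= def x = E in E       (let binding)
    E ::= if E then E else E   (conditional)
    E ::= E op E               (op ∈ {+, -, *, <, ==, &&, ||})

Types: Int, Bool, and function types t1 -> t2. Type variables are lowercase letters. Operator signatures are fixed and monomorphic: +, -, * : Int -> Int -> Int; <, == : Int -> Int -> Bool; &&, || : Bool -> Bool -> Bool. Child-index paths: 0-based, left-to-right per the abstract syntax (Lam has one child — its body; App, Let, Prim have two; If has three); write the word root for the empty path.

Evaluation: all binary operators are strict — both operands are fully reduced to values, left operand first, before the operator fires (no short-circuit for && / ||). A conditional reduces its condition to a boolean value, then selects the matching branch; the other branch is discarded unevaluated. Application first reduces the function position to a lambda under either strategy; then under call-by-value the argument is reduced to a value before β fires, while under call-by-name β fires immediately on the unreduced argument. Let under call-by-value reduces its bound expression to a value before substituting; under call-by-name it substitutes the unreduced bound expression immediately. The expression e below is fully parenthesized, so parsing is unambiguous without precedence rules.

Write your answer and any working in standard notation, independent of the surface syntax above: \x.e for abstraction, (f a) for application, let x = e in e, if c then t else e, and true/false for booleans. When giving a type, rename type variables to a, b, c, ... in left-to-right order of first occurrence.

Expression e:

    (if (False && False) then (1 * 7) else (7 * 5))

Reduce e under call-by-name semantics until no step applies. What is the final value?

Working:
step 0: (if (false && false) then (1 * 7) else (7 * 5))
step 1: [delta@0] (if false then (1 * 7) else (7 * 5))
step 2: [if@root] (7 * 5)
step 3: [delta@root] 35

Answer: 35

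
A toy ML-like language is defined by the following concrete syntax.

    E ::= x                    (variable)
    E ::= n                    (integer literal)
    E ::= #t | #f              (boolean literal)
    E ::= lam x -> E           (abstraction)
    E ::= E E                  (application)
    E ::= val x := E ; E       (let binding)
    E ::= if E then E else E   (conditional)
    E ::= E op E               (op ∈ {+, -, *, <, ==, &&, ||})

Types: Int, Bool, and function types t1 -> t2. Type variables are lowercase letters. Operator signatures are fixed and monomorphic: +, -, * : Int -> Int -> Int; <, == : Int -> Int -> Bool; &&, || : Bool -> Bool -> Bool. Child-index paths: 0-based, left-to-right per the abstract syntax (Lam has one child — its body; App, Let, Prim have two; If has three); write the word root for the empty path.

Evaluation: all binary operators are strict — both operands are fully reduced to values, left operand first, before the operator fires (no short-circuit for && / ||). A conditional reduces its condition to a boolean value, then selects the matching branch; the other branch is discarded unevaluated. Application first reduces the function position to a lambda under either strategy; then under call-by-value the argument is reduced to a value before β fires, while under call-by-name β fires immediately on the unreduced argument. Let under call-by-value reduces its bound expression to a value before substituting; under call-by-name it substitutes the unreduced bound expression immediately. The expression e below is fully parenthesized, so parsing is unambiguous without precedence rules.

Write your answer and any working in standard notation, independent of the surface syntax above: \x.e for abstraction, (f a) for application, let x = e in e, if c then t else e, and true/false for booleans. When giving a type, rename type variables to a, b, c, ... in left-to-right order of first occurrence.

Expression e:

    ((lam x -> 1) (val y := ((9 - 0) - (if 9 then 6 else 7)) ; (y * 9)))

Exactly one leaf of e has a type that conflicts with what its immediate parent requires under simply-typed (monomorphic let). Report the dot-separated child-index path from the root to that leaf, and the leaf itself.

Trace:
\x._ : a -> Int
  unify Int ~ Int
  unify Int ~ Int
  unify Int ~ Int
  unify Int ~ Bool
  FAIL: mismatch Int ~ Bool

Answer: 1.0.1.0 : 9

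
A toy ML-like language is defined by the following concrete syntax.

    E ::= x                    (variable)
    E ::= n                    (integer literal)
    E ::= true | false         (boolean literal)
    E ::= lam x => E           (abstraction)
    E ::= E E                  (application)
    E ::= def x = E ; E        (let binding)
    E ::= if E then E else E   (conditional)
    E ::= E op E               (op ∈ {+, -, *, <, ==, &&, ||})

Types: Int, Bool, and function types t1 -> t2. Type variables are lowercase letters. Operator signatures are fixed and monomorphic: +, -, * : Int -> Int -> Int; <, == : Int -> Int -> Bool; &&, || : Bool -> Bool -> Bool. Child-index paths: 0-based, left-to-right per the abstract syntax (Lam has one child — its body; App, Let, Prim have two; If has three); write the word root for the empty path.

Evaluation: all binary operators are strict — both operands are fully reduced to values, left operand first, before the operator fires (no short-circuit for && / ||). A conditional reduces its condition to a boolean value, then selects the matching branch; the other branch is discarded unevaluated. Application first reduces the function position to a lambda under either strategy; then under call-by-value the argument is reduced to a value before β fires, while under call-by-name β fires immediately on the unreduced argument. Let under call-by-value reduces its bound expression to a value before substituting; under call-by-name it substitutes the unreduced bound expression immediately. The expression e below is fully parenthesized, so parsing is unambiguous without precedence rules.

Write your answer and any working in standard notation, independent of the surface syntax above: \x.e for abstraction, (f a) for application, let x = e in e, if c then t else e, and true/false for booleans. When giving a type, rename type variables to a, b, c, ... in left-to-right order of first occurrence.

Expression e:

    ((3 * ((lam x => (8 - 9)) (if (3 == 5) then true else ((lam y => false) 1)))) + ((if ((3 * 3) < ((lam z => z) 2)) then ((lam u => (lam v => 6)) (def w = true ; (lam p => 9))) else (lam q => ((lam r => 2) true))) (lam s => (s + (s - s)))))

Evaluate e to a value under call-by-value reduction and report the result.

Answer: -1

Trace:
step 0: ((3 * ((\x.(8 - 9)) (if (3 == 5) then true else ((\y.false) 1)))) + ((if ((3 * 3) < ((\z.z) 2)) then ((\u.(\v.6)) (let w = true in (\p.9))) else (\q.((\r.2) true))) (\s.(s + (s - s)))))
step 1: [delta@0.1.1.0] ((3 * ((\x.(8 - 9)) (if false then true else ((\y.false) 1)))) + ((if ((3 * 3) < ((\z.z) 2)) then ((\u.(\v.6)) (let w = true in (\p.9))) else (\q.((\r.2) true))) (\s.(s + (s - s)))))
step 2: [if@0.1.1] ((3 * ((\x.(8 - 9)) ((\y.false) 1))) + ((if ((3 * 3) < ((\z.z) 2)) then ((\u.(\v.6)) (let w = true in (\p.9))) else (\q.((\r.2) true))) (\s.(s + (s - s)))))
step 3: [beta@0.1.1] ((3 * ((\x.(8 - 9)) false)) + ((if ((3 * 3) < ((\z.z) 2)) then ((\u.(\v.6)) (let w = true in (\p.9))) else (\q.((\r.2) true))) (\s.(s + (s - s)))))
step 4: [beta@0.1] ((3 * (8 - 9)) + ((if ((3 * 3) < ((\z.z) 2)) then ((\u.(\v.6)) (let w = true in (\p.9))) else (\q.((\r.2) true))) (\s.(s + (s - s)))))
step 5: [delta@0.1] ((3 * -1) + ((if ((3 * 3) < ((\z.z) 2)) then ((\u.(\v.6)) (let w = true in (\p.9))) else (\q.((\r.2) true))) (\s.(s + (s - s)))))
step 6: [delta@0] (-3 + ((if ((3 * 3) < ((\z.z) 2)) then ((\u.(\v.6)) (let w = true in (\p.9))) else (\q.((\r.2) true))) (\s.(s + (s - s)))))
step 7: [delta@1.0.0.0] (-3 + ((if (9 < ((\z.z) 2)) then ((\u.(\v.6)) (let w = true in (\p.9))) else (\q.((\r.2) true))) (\s.(s + (s - s)))))
step 8: [beta@1.0.0.1] (-3 + ((if (9 < 2) then ((\u.(\v.6)) (let w = true in (\p.9))) else (\q.((\r.2) true))) (\s.(s + (s - s)))))
step 9: [delta@1.0.0] (-3 + ((if false then ((\u.(\v.6)) (let w = true in (\p.9))) else (\q.((\r.2) true))) (\s.(s + (s - s)))))
step 10: [if@1.0] (-3 + ((\q.((\r.2) true)) (\s.(s + (s - s)))))
step 11: [beta@1] (-3 + ((\r.2) true))
step 12: [beta@1] (-3 + 2)
step 13: [delta@root] -1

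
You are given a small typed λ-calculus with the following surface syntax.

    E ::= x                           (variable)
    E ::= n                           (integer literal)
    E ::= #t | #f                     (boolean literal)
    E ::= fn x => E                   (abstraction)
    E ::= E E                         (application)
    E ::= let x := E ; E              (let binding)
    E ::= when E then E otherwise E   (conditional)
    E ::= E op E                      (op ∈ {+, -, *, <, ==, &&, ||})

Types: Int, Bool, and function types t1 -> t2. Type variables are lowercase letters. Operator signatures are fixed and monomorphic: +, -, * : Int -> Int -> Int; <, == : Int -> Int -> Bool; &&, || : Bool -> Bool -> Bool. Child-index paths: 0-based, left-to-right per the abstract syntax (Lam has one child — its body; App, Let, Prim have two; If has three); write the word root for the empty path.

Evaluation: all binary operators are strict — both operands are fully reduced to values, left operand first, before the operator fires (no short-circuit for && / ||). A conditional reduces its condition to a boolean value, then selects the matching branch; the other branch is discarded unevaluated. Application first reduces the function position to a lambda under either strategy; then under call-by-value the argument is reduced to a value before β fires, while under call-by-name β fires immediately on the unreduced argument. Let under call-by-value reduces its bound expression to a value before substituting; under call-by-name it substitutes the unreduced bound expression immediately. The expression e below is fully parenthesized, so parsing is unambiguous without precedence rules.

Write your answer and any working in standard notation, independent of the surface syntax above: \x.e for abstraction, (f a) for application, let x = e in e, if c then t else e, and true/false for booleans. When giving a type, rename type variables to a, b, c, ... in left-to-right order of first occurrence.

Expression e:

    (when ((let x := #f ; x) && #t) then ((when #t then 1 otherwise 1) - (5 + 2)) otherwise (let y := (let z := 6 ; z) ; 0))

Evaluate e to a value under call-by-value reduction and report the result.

Trace:
step 0: (if ((let x = false in x) && true) then ((if true then 1 else 1) - (5 + 2)) else (let y = (let z = 6 in z) in 0))
step 1: [let@0.0] (if (false && true) then ((if true then 1 else 1) - (5 + 2)) else (let y = (let z = 6 in z) in 0))
step 2: [delta@0] (if false then ((if true then 1 else 1) - (5 + 2)) else (let y = (let z = 6 in z) in 0))
step 3: [if@root] (let y = (let z = 6 in z) in 0)
step 4: [let@0] (let y = 6 in 0)
step 5: [let@root] 0

Answer: 0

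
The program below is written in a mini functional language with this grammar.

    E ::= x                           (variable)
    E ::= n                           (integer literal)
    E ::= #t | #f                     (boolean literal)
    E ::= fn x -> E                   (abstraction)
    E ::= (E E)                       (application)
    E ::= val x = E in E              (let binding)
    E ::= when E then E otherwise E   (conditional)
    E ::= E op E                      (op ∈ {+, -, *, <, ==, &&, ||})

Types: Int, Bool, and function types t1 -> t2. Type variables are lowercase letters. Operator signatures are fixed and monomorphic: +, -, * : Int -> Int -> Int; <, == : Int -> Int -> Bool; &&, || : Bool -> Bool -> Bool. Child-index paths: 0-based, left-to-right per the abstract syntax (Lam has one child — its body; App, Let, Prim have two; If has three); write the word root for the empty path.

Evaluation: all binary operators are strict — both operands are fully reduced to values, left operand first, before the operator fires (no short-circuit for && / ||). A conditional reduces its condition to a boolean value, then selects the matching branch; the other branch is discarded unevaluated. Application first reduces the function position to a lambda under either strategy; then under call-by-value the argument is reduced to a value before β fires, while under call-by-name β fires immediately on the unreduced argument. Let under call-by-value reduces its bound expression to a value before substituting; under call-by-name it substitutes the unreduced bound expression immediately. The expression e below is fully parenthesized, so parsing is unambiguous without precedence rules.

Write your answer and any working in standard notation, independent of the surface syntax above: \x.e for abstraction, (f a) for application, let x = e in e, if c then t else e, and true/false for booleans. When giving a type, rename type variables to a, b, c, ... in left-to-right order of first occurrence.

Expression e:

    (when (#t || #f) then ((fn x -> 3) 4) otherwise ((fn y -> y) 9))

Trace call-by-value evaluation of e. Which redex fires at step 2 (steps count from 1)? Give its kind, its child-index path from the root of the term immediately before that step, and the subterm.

Answer: if at root : (if true then ((\x.3) 4) else ((\y.y) 9))

Working:
step 0: (if (true || false) then ((\x.3) 4) else ((\y.y) 9))
step 1: [delta@0] (if true then ((\x.3) 4) else ((\y.y) 9))
step 2: [if@root] ((\x.3) 4)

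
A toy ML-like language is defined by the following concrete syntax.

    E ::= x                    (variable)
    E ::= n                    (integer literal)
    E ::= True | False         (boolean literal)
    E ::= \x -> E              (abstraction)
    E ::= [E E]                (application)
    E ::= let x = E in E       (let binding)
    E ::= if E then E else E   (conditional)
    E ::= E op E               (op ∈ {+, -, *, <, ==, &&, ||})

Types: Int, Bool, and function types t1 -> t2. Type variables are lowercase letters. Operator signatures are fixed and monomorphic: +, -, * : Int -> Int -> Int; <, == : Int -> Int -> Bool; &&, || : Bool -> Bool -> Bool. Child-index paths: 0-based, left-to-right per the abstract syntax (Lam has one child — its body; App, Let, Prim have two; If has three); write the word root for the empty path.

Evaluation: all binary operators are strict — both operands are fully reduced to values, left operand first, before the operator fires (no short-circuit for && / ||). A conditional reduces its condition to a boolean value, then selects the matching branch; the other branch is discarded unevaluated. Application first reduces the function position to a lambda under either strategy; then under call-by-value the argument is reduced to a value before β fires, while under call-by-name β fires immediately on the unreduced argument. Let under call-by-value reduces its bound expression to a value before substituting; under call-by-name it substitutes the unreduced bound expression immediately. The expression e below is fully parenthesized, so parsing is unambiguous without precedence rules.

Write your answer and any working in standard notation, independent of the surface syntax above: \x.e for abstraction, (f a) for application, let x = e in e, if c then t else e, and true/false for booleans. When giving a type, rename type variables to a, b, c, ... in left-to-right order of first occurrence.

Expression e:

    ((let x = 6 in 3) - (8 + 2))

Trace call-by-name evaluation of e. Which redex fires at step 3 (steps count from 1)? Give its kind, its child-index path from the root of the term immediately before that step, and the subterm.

Working:
step 0: ((let x = 6 in 3) - (8 + 2))
step 1: [let@0] (3 - (8 + 2))
step 2: [delta@1] (3 - 10)
step 3: [delta@root] -7

Answer: delta at root : (3 - 10)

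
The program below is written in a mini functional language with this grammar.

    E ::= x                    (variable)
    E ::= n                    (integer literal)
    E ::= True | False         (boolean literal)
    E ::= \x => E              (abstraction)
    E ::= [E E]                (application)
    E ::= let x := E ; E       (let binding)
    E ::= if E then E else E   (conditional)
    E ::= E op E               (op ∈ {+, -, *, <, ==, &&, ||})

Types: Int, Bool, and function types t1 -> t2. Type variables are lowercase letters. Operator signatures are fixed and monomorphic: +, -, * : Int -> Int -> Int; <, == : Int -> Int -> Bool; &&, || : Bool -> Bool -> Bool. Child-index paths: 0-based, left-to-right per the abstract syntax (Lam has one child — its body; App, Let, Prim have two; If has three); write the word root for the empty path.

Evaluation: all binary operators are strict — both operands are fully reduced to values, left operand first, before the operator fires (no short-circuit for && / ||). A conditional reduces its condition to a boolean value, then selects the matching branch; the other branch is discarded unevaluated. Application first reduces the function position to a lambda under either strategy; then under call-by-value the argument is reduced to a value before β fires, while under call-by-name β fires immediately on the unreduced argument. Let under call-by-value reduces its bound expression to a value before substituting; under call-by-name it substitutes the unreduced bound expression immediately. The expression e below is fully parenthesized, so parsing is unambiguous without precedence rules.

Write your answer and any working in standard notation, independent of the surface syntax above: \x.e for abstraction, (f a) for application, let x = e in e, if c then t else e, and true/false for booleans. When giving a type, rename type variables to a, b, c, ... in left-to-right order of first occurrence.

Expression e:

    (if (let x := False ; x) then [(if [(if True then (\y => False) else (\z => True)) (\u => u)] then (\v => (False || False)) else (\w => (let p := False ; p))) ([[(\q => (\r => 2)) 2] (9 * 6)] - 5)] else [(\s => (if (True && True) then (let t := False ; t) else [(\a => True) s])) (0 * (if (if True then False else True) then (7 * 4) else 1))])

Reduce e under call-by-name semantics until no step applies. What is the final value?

Answer: false

Working:
step 0: (if (let x = false in x) then ((if ((if true then (\y.false) else (\z.true)) (\u.u)) then (\v.(false || false)) else (\w.(let p = false in p))) ((((\q.(\r.2)) 2) (9 * 6)) - 5)) else ((\s.(if (true && true) then (let t = false in t) else ((\a.true) s))) (0 * (if (if true then false else true) then (7 * 4) else 1))))
step 1: [let@0] (if false then ((if ((if true then (\y.false) else (\z.true)) (\u.u)) then (\v.(false || false)) else (\w.(let p = false in p))) ((((\q.(\r.2)) 2) (9 * 6)) - 5)) else ((\s.(if (true && true) then (let t = false in t) else ((\a.true) s))) (0 * (if (if true then false else true) then (7 * 4) else 1))))
step 2: [if@root] ((\s.(if (true && true) then (let t = false in t) else ((\a.true) s))) (0 * (if (if true then false else true) then (7 * 4) else 1)))
step 3: [beta@root] (if (true && true) then (let t = false in t) else ((\a.true) (0 * (if (if true then false else true) then (7 * 4) else 1))))
step 4: [delta@0] (if true then (let t = false in t) else ((\a.true) (0 * (if (if true then false else true) then (7 * 4) else 1))))
step 5: [if@root] (let t = false in t)
step 6: [let@root] false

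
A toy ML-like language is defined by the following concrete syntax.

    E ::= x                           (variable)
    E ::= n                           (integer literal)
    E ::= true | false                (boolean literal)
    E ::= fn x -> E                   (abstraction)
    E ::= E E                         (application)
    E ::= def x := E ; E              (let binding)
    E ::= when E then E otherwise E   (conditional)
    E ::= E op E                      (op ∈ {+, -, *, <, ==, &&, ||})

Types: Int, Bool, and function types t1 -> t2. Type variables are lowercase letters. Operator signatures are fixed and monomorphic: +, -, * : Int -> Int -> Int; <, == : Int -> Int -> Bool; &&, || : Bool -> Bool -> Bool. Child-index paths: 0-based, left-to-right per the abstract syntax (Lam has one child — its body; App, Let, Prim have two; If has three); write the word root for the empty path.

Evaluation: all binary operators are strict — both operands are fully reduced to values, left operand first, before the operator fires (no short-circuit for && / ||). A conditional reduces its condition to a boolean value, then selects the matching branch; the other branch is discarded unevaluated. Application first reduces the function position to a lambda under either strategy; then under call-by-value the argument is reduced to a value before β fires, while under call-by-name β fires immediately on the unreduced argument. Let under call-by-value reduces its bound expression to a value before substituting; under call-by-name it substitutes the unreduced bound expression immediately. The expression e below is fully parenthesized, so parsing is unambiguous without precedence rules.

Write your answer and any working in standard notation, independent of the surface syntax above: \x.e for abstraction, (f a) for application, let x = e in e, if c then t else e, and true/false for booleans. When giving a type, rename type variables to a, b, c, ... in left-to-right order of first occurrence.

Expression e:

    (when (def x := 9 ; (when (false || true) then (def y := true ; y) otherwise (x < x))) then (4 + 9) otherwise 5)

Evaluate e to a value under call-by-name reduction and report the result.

Derivation:
step 0: (if (let x = 9 in (if (false || true) then (let y = true in y) else (x < x))) then (4 + 9) else 5)
step 1: [let@0] (if (if (false || true) then (let y = true in y) else (9 < 9)) then (4 + 9) else 5)
step 2: [delta@0.0] (if (if true then (let y = true in y) else (9 < 9)) then (4 + 9) else 5)
step 3: [if@0] (if (let y = true in y) then (4 + 9) else 5)
step 4: [let@0] (if true then (4 + 9) else 5)
step 5: [if@root] (4 + 9)
step 6: [delta@root] 13

Answer: 13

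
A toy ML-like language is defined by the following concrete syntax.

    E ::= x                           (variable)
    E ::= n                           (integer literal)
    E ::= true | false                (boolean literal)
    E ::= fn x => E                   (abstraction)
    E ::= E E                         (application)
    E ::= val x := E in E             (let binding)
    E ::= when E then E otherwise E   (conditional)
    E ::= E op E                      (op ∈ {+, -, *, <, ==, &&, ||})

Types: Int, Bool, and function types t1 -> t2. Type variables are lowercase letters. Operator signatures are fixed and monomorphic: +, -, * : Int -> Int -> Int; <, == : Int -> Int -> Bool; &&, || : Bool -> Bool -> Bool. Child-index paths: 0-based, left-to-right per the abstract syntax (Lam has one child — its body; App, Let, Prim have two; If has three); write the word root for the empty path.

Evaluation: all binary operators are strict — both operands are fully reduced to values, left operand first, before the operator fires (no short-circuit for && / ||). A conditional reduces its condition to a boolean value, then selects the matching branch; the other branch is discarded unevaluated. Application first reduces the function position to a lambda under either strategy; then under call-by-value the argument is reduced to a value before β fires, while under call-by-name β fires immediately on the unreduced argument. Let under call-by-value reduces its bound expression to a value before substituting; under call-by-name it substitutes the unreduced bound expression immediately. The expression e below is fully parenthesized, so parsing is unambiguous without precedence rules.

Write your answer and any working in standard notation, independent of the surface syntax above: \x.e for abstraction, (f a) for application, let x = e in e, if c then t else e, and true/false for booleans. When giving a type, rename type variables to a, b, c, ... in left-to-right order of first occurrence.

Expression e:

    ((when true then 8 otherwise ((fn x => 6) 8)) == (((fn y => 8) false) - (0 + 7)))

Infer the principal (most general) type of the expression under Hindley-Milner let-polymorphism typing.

Trace:
  unify Bool ~ Bool
\x._ : a -> Int
  unify a -> Int ~ Int -> b
  unify a ~ Int
  unify Int ~ b
_ _ : Int
  unify Int ~ Int
  unify Int ~ Int
\y._ : c -> Int
  unify c -> Int ~ Bool -> d
  unify c ~ Bool
  unify Int ~ d
_ _ : Int
  unify Int ~ Int
  unify Int ~ Int
  unify Int ~ Int
  unify Int ~ Int
  unify Int ~ Int

Answer: Bool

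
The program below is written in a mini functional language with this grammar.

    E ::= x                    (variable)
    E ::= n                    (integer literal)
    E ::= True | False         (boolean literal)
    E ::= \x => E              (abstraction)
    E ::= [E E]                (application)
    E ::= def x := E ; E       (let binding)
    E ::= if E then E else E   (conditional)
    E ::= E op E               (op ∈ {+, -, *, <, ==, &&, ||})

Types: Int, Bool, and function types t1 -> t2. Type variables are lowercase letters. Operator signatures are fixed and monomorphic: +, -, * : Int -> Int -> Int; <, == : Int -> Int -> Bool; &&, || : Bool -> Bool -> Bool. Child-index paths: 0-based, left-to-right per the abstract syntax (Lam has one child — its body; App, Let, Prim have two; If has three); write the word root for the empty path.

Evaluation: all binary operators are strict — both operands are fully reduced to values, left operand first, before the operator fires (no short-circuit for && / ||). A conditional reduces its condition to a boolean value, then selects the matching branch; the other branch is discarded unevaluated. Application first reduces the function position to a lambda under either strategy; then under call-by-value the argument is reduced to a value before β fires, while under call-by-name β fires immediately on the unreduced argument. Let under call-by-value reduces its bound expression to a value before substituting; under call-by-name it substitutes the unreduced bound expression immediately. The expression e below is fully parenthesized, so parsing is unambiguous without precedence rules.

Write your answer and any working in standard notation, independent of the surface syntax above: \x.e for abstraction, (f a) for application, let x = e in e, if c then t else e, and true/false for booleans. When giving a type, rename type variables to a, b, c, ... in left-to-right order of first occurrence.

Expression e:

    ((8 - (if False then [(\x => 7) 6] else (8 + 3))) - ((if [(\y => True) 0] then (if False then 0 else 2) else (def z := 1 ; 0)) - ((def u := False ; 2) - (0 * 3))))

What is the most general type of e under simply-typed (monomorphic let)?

Answer: Int

Working:
  unify Int ~ Int
  unify Bool ~ Bool
\x._ : a -> Int
  unify a -> Int ~ Int -> b
  unify a ~ Int
  unify Int ~ b
_ _ : Int
  unify Int ~ Int
  unify Int ~ Int
  unify Int ~ Int
  unify Int ~ Int
  unify Int ~ Int
\y._ : c -> Bool
  unify c -> Bool ~ Int -> d
  unify c ~ Int
  unify Bool ~ d
_ _ : Bool
  unify Bool ~ Bool
  unify Bool ~ Bool
  unify Int ~ Int
let z : Int
  unify Int ~ Int
  unify Int ~ Int
let u : Bool
  unify Int ~ Int
  unify Int ~ Int
  unify Int ~ Int
  unify Int ~ Int
  unify Int ~ Int
  unify Int ~ Int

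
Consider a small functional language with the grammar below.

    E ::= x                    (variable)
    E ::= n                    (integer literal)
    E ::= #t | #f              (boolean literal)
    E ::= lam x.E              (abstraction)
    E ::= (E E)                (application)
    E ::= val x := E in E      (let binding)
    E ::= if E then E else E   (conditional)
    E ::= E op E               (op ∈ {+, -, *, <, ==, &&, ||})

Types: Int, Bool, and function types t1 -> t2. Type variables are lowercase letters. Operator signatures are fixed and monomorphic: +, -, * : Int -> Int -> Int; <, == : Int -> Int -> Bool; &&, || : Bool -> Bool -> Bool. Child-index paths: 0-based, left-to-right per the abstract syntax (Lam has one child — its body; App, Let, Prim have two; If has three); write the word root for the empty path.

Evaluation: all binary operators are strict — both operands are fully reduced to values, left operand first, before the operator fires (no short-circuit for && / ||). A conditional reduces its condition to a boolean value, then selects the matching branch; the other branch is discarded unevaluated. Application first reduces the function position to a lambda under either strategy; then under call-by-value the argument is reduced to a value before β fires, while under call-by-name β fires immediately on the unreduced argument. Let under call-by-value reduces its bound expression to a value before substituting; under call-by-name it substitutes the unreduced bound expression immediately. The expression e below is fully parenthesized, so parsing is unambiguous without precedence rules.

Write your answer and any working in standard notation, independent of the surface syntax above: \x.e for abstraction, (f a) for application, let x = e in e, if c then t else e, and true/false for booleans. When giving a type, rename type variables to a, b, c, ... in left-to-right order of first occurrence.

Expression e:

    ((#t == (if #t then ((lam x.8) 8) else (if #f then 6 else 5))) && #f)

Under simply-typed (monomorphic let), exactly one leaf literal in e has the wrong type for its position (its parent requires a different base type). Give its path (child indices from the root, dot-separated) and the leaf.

Derivation:
  unify Bool ~ Int
  FAIL: mismatch Bool ~ Int

Answer: 0.0 : true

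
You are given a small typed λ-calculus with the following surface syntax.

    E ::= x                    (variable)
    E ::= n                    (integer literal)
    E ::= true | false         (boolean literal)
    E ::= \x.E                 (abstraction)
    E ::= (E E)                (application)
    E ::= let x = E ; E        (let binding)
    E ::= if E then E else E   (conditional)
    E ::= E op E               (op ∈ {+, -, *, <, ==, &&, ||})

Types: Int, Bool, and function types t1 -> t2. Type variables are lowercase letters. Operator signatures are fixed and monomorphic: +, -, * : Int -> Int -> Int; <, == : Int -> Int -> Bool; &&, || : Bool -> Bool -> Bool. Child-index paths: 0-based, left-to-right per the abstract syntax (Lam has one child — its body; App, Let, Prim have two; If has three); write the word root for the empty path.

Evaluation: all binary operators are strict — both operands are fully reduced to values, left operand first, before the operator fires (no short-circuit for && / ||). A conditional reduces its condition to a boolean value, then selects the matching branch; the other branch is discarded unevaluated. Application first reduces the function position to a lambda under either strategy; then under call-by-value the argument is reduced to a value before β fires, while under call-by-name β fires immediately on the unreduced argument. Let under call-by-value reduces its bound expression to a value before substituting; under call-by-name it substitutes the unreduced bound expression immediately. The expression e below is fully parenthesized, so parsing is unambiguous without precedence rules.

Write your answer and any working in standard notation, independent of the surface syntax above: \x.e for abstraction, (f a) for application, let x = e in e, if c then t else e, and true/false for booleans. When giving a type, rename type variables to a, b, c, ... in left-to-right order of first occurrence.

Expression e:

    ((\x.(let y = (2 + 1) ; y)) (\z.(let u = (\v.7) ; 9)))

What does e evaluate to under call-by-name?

Working:
step 0: ((\x.(let y = (2 + 1) in y)) (\z.(let u = (\v.7) in 9)))
step 1: [beta@root] (let y = (2 + 1) in y)
step 2: [let@root] (2 + 1)
step 3: [delta@root] 3

Answer: 3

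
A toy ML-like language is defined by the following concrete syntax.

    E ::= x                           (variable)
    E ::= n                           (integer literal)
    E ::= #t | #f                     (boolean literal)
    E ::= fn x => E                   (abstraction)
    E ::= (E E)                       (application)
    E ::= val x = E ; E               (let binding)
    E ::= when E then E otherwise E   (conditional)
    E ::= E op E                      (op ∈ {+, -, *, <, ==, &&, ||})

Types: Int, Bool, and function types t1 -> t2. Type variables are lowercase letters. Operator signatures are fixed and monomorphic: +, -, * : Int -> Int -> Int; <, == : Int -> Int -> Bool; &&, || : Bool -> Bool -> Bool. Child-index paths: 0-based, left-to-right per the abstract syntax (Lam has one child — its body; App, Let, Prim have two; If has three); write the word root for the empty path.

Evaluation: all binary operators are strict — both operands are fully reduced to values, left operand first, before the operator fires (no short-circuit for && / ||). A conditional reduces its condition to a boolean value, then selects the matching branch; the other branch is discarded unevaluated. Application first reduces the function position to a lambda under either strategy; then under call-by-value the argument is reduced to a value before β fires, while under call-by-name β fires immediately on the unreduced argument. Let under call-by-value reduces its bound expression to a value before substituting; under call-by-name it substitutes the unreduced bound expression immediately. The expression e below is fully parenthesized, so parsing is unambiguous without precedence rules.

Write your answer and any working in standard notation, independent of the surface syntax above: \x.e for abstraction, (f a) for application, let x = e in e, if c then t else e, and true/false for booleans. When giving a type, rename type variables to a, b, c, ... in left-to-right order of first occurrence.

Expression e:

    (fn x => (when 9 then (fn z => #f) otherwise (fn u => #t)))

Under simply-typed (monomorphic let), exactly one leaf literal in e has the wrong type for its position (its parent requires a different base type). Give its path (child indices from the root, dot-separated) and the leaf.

Answer: 0.0 : 9

Trace:
  unify Int ~ Bool
  FAIL: mismatch Int ~ Bool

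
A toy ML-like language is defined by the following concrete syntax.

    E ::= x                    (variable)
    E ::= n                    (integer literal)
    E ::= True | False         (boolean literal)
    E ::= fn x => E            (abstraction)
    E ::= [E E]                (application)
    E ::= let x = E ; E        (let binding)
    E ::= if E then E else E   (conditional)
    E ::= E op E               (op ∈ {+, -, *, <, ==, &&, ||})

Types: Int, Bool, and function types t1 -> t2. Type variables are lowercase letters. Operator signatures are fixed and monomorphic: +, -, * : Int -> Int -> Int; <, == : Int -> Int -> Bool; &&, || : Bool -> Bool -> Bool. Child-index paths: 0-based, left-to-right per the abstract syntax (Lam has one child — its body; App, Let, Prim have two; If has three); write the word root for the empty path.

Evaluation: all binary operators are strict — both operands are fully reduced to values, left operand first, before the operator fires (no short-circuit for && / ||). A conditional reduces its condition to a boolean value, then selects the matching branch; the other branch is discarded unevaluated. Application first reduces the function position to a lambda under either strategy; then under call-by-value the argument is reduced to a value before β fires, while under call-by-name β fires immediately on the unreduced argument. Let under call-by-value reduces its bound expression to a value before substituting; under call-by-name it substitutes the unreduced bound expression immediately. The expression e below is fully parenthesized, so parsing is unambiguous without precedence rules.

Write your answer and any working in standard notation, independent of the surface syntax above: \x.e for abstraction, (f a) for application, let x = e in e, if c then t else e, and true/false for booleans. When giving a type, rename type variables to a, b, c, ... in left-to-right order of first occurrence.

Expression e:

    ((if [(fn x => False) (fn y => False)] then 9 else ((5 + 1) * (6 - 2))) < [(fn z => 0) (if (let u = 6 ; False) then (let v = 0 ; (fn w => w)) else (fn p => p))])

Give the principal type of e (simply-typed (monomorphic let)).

Answer: Bool

Trace:
\x._ : a -> Bool
\y._ : b -> Bool
  unify a -> Bool ~ (b -> Bool) -> c
  unify a ~ b -> Bool
  unify Bool ~ c
_ _ : Bool
  unify Bool ~ Bool
  unify Int ~ Int
  unify Int ~ Int
  unify Int ~ Int
  unify Int ~ Int
  unify Int ~ Int
  unify Int ~ Int
  unify Int ~ Int
  unify Int ~ Int
\z._ : d -> Int
let u : Int
  unify Bool ~ Bool
let v : Int
w : e
\w._ : e -> e
p : f
\p._ : f -> f
  unify e -> e ~ f -> f
  unify e ~ f
  unify f ~ f
  unify d -> Int ~ (f -> f) -> g
  unify d ~ f -> f
  unify Int ~ g
_ _ : Int
  unify Int ~ Int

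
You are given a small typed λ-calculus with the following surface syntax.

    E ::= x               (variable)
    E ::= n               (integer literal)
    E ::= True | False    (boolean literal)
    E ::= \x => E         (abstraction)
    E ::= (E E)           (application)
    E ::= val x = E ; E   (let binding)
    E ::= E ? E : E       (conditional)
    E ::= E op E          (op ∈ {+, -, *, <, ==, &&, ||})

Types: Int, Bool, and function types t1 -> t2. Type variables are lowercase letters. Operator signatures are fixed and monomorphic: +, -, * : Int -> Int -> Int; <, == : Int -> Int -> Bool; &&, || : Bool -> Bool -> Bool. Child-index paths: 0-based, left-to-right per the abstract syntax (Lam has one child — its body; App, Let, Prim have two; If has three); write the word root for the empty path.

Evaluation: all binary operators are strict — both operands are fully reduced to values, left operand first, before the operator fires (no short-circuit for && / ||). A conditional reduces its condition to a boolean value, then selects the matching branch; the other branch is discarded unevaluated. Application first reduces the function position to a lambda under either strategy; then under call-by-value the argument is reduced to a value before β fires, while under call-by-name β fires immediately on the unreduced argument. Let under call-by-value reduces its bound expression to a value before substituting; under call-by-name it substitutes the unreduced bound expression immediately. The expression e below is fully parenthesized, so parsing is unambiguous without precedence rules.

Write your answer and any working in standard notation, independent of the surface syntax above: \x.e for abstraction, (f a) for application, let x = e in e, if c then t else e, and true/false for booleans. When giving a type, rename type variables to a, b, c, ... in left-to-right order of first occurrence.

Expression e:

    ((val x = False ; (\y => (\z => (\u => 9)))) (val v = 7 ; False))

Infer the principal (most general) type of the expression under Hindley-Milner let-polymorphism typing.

Answer: a -> b -> Int

Derivation:
let x : Bool
\u._ : c -> Int
\z._ : b -> c -> Int
\y._ : a -> b -> c -> Int
let v : Int
  unify a -> b -> c -> Int ~ Bool -> d
  unify a ~ Bool
  unify b -> c -> Int ~ d
_ _ : b -> c -> Int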